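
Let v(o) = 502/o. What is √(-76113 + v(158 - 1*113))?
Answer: I*√17122915/15 ≈ 275.87*I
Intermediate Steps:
√(-76113 + v(158 - 1*113)) = √(-76113 + 502/(158 - 1*113)) = √(-76113 + 502/(158 - 113)) = √(-76113 + 502/45) = √(-3424583/45) = I*√17122915/15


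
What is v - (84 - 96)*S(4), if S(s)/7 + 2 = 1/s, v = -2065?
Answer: -2212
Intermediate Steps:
S(s) = -14 + 7/s
v - (84 - 96)*S(4) = -2065 - (84 - 96)*(-14 + 7/4) = -2065 - (-12)*(-14 + 7*(¼)) = -2065 - (-12)*(-14 + 7/4) = -2065 - (-12)*(-49)/4 = -2065 - 1*147 = -2065 - 147 = -2212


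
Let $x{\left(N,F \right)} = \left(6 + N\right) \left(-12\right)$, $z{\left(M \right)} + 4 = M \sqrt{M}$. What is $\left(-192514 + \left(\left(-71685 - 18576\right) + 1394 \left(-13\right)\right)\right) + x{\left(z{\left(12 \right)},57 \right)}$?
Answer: $-300921 - 288 \sqrt{3} \approx -3.0142 \cdot 10^{5}$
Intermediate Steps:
$z{\left(M \right)} = -4 + M^{\frac{3}{2}}$ ($z{\left(M \right)} = -4 + M \sqrt{M} = -4 + M^{\frac{3}{2}}$)
$x{\left(N,F \right)} = -72 - 12 N$
$\left(-192514 + \left(\left(-71685 - 18576\right) + 1394 \left(-13\right)\right)\right) + x{\left(z{\left(12 \right)},57 \right)} = \left(-192514 + \left(\left(-71685 - 18576\right) + 1394 \left(-13\right)\right)\right) - \left(72 + 12 \left(-4 + 12^{\frac{3}{2}}\right)\right) = \left(-192514 - 108383\right) - \left(72 + 12 \left(-4 + 24 \sqrt{3}\right)\right) = \left(-192514 - 108383\right) + \left(-72 + \left(48 - 288 \sqrt{3}\right)\right) = -300897 - \left(24 + 288 \sqrt{3}\right) = -300921 - 288 \sqrt{3}$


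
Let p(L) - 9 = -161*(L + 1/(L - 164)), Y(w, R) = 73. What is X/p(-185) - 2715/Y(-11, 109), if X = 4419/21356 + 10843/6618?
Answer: -1995017707673469695/53641449424790964 ≈ -37.192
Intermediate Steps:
X = 130404025/70667004 (X = 4419*(1/21356) + 10843*(1/6618) = 4419/21356 + 10843/6618 = 130404025/70667004 ≈ 1.8453)
p(L) = 9 - 161*L - 161/(-164 + L) (p(L) = 9 - 161*(L + 1/(L - 164)) = 9 - 161*(L + 1/(-164 + L)) = 9 + (-161*L - 161/(-164 + L)) = 9 - 161*L - 161/(-164 + L))
X/p(-185) - 2715/Y(-11, 109) = 130404025/(70667004*(((-1637 - 161*(-185)² + 26413*(-185))/(-164 - 185)))) - 2715/73 = 130404025/(70667004*(((-1637 - 161*34225 - 4886405)/(-349)))) - 2715*1/73 = 130404025/(70667004*((-(-1637 - 5510225 - 4886405)/349))) - 2715/73 = 130404025/(70667004*((-1/349*(-10398267)))) - 2715/73 = 130404025/(70667004*(10398267/349)) - 2715/73 = (130404025/70667004)*(349/10398267) - 2715/73 = 45511004725/734814375682068 - 2715/73 = -1995017707673469695/53641449424790964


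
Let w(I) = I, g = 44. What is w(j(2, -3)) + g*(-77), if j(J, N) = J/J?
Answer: -3387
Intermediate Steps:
j(J, N) = 1
w(j(2, -3)) + g*(-77) = 1 + 44*(-77) = 1 - 3388 = -3387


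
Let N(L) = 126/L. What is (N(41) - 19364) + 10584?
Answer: -359854/41 ≈ -8776.9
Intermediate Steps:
(N(41) - 19364) + 10584 = (126/41 - 19364) + 10584 = -793798/41 + 10584 = -359854/41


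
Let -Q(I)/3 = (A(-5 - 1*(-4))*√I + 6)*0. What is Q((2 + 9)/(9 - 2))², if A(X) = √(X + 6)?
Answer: 0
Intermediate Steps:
A(X) = √(6 + X)
Q(I) = 0 (Q(I) = -3*(√(6 + (-5 - 1*(-4)))*√I + 6)*0 = -3*(√(6 + (-5 + 4))*√I + 6)*0 = -3*(√(6 - 1)*√I + 6)*0 = -3*(√5*√I + 6)*0 = -3*(6 + √5*√I)*0 = -3*0 = 0)
Q((2 + 9)/(9 - 2))² = 0² = 0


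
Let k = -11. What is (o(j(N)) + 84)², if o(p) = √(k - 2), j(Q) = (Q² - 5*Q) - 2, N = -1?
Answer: (84 + I*√13)² ≈ 7043.0 + 605.73*I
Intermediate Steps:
j(Q) = -2 + Q² - 5*Q
o(p) = I*√13 (o(p) = √(-11 - 2) = √(-13) = I*√13)
(o(j(N)) + 84)² = (I*√13 + 84)² = (84 + I*√13)²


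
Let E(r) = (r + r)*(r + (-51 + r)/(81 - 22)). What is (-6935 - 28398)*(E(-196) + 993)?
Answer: -165658735167/59 ≈ -2.8078e+9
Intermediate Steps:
E(r) = 2*r*(-51/59 + 60*r/59) (E(r) = (2*r)*(r + (-51 + r)/59) = (2*r)*(r + (-51 + r)*(1/59)) = (2*r)*(r + (-51/59 + r/59)) = (2*r)*(-51/59 + 60*r/59) = 2*r*(-51/59 + 60*r/59))
(-6935 - 28398)*(E(-196) + 993) = (-6935 - 28398)*((6/59)*(-196)*(-17 + 20*(-196)) + 993) = -35333*((6/59)*(-196)*(-17 - 3920) + 993) = -35333*((6/59)*(-196)*(-3937) + 993) = -35333*(4629912/59 + 993) = -35333*4688499/59 = -165658735167/59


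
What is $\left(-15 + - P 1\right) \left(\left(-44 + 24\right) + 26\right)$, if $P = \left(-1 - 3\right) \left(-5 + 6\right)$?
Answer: $-66$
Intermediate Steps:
$P = -4$ ($P = \left(-4\right) 1 = -4$)
$\left(-15 + - P 1\right) \left(\left(-44 + 24\right) + 26\right) = \left(-15 + \left(-1\right) \left(-4\right) 1\right) \left(\left(-44 + 24\right) + 26\right) = \left(-15 + 4 \cdot 1\right) \left(-20 + 26\right) = \left(-15 + 4\right) 6 = \left(-11\right) 6 = -66$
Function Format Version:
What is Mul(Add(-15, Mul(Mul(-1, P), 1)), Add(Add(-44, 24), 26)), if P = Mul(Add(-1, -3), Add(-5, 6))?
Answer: -66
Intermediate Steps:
P = -4 (P = Mul(-4, 1) = -4)
Mul(Add(-15, Mul(Mul(-1, P), 1)), Add(Add(-44, 24), 26)) = Mul(Add(-15, Mul(Mul(-1, -4), 1)), Add(Add(-44, 24), 26)) = Mul(Add(-15, Mul(4, 1)), Add(-20, 26)) = Mul(Add(-15, 4), 6) = Mul(-11, 6) = -66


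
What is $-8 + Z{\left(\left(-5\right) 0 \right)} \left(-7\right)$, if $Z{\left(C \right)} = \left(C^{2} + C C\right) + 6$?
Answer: $-50$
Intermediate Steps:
$Z{\left(C \right)} = 6 + 2 C^{2}$ ($Z{\left(C \right)} = \left(C^{2} + C^{2}\right) + 6 = 2 C^{2} + 6 = 6 + 2 C^{2}$)
$-8 + Z{\left(\left(-5\right) 0 \right)} \left(-7\right) = -8 + \left(6 + 2 \left(\left(-5\right) 0\right)^{2}\right) \left(-7\right) = -8 + \left(6 + 2 \cdot 0^{2}\right) \left(-7\right) = -8 + \left(6 + 2 \cdot 0\right) \left(-7\right) = -8 + \left(6 + 0\right) \left(-7\right) = -8 + 6 \left(-7\right) = -8 - 42 = -50$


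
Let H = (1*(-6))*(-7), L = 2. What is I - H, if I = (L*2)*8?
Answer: -10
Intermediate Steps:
H = 42 (H = -6*(-7) = 42)
I = 32 (I = (2*2)*8 = 4*8 = 32)
I - H = 32 - 1*42 = 32 - 42 = -10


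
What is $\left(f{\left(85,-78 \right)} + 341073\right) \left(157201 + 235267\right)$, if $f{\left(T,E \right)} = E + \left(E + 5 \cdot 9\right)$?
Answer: $133816674216$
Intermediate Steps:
$f{\left(T,E \right)} = 45 + 2 E$ ($f{\left(T,E \right)} = E + \left(E + 45\right) = E + \left(45 + E\right) = 45 + 2 E$)
$\left(f{\left(85,-78 \right)} + 341073\right) \left(157201 + 235267\right) = \left(\left(45 + 2 \left(-78\right)\right) + 341073\right) \left(157201 + 235267\right) = \left(\left(45 - 156\right) + 341073\right) 392468 = \left(-111 + 341073\right) 392468 = 340962 \cdot 392468 = 133816674216$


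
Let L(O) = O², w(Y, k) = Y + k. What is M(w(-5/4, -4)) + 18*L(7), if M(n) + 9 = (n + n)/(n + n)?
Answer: 874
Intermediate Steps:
M(n) = -8 (M(n) = -9 + (n + n)/(n + n) = -9 + (2*n)/((2*n)) = -9 + (2*n)*(1/(2*n)) = -9 + 1 = -8)
M(w(-5/4, -4)) + 18*L(7) = -8 + 18*7² = -8 + 18*49 = -8 + 882 = 874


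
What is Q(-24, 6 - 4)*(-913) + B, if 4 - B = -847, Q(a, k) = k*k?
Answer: -2801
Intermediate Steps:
Q(a, k) = k**2
B = 851 (B = 4 - 1*(-847) = 4 + 847 = 851)
Q(-24, 6 - 4)*(-913) + B = (6 - 4)**2*(-913) + 851 = 2**2*(-913) + 851 = 4*(-913) + 851 = -3652 + 851 = -2801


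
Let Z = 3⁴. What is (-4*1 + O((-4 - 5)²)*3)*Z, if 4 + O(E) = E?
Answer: 18387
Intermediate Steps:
O(E) = -4 + E
Z = 81
(-4*1 + O((-4 - 5)²)*3)*Z = (-4*1 + (-4 + (-4 - 5)²)*3)*81 = (-4 + (-4 + (-9)²)*3)*81 = (-4 + (-4 + 81)*3)*81 = (-4 + 77*3)*81 = (-4 + 231)*81 = 227*81 = 18387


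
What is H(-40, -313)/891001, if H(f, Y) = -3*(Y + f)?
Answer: 1059/891001 ≈ 0.0011886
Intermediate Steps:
H(f, Y) = -3*Y - 3*f
H(-40, -313)/891001 = (-3*(-313) - 3*(-40))/891001 = (939 + 120)*(1/891001) = 1059*(1/891001) = 1059/891001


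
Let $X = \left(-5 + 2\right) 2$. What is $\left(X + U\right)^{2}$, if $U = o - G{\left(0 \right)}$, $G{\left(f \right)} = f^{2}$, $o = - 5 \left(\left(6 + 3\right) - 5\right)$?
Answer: $676$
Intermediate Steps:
$X = -6$ ($X = \left(-3\right) 2 = -6$)
$o = -20$ ($o = - 5 \left(9 - 5\right) = \left(-5\right) 4 = -20$)
$U = -20$ ($U = -20 - 0^{2} = -20 - 0 = -20 + 0 = -20$)
$\left(X + U\right)^{2} = \left(-6 - 20\right)^{2} = \left(-26\right)^{2} = 676$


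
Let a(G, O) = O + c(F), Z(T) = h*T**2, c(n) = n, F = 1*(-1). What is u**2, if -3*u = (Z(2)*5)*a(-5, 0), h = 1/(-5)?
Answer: 16/9 ≈ 1.7778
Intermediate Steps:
F = -1
h = -1/5 ≈ -0.20000
Z(T) = -T**2/5
a(G, O) = -1 + O (a(G, O) = O - 1 = -1 + O)
u = -4/3 (u = --1/5*2**2*5*(-1 + 0)/3 = --1/5*4*5*(-1)/3 = -(-4/5*5)*(-1)/3 = -(-4)*(-1)/3 = -1/3*4 = -4/3 ≈ -1.3333)
u**2 = (-4/3)**2 = 16/9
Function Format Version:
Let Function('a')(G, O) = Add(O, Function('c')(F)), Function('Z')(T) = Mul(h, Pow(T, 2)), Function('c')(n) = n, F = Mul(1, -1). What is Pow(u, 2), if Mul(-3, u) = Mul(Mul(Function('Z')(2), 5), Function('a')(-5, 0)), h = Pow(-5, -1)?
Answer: Rational(16, 9) ≈ 1.7778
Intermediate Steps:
F = -1
h = Rational(-1, 5) ≈ -0.20000
Function('Z')(T) = Mul(Rational(-1, 5), Pow(T, 2))
Function('a')(G, O) = Add(-1, O) (Function('a')(G, O) = Add(O, -1) = Add(-1, O))
u = Rational(-4, 3) (u = Mul(Rational(-1, 3), Mul(Mul(Mul(Rational(-1, 5), Pow(2, 2)), 5), Add(-1, 0))) = Mul(Rational(-1, 3), Mul(Mul(Mul(Rational(-1, 5), 4), 5), -1)) = Mul(Rational(-1, 3), Mul(Mul(Rational(-4, 5), 5), -1)) = Mul(Rational(-1, 3), Mul(-4, -1)) = Mul(Rational(-1, 3), 4) = Rational(-4, 3) ≈ -1.3333)
Pow(u, 2) = Pow(Rational(-4, 3), 2) = Rational(16, 9)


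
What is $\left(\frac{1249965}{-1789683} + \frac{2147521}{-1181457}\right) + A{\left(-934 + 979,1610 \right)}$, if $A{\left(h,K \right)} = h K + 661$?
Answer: $\frac{51527676017080231}{704811169377} \approx 73109.0$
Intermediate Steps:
$A{\left(h,K \right)} = 661 + K h$ ($A{\left(h,K \right)} = K h + 661 = 661 + K h$)
$\left(\frac{1249965}{-1789683} + \frac{2147521}{-1181457}\right) + A{\left(-934 + 979,1610 \right)} = \left(\frac{1249965}{-1789683} + \frac{2147521}{-1181457}\right) + \left(661 + 1610 \left(-934 + 979\right)\right) = \left(1249965 \left(- \frac{1}{1789683}\right) + 2147521 \left(- \frac{1}{1181457}\right)\right) + \left(661 + 1610 \cdot 45\right) = \left(- \frac{416655}{596561} - \frac{2147521}{1181457}\right) + \left(661 + 72450\right) = - \frac{1773387241616}{704811169377} + 73111 = \frac{51527676017080231}{704811169377}$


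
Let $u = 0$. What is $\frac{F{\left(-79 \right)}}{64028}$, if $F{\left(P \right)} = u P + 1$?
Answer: $\frac{1}{64028} \approx 1.5618 \cdot 10^{-5}$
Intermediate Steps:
$F{\left(P \right)} = 1$ ($F{\left(P \right)} = 0 P + 1 = 0 + 1 = 1$)
$\frac{F{\left(-79 \right)}}{64028} = 1 \cdot \frac{1}{64028} = \frac{1}{64028}$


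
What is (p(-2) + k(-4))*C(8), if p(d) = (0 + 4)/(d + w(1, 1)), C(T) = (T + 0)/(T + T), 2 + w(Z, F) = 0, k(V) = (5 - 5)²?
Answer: -½ ≈ -0.50000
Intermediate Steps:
k(V) = 0 (k(V) = 0² = 0)
w(Z, F) = -2 (w(Z, F) = -2 + 0 = -2)
C(T) = ½ (C(T) = T/((2*T)) = T*(1/(2*T)) = ½)
p(d) = 4/(-2 + d) (p(d) = (0 + 4)/(d - 2) = 4/(-2 + d))
(p(-2) + k(-4))*C(8) = (4/(-2 - 2) + 0)*(½) = (4/(-4) + 0)*(½) = (4*(-¼) + 0)*(½) = (-1 + 0)*(½) = -1*½ = -½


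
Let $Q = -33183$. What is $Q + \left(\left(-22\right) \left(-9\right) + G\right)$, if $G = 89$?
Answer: $-32896$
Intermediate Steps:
$Q + \left(\left(-22\right) \left(-9\right) + G\right) = -33183 + \left(\left(-22\right) \left(-9\right) + 89\right) = -33183 + \left(198 + 89\right) = -33183 + 287 = -32896$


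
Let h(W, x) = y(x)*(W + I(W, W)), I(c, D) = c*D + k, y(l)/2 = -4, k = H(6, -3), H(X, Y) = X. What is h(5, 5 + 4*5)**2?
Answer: 82944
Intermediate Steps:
k = 6
y(l) = -8 (y(l) = 2*(-4) = -8)
I(c, D) = 6 + D*c (I(c, D) = c*D + 6 = D*c + 6 = 6 + D*c)
h(W, x) = -48 - 8*W - 8*W**2 (h(W, x) = -8*(W + (6 + W*W)) = -8*(W + (6 + W**2)) = -8*(6 + W + W**2) = -48 - 8*W - 8*W**2)
h(5, 5 + 4*5)**2 = (-48 - 8*5 - 8*5**2)**2 = (-48 - 40 - 8*25)**2 = (-48 - 40 - 200)**2 = (-288)**2 = 82944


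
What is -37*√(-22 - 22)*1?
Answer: -74*I*√11 ≈ -245.43*I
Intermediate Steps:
-37*√(-22 - 22)*1 = -74*I*√11*1 = -74*I*√11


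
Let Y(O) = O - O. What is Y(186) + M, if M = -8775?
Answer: -8775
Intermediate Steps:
Y(O) = 0
Y(186) + M = 0 - 8775 = -8775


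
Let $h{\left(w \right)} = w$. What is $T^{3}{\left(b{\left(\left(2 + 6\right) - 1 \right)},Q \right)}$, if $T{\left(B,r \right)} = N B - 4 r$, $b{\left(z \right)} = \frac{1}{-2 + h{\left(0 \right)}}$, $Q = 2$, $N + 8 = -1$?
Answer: $- \frac{343}{8} \approx -42.875$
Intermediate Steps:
$N = -9$ ($N = -8 - 1 = -9$)
$b{\left(z \right)} = - \frac{1}{2}$ ($b{\left(z \right)} = \frac{1}{-2 + 0} = \frac{1}{-2} = - \frac{1}{2}$)
$T{\left(B,r \right)} = - 9 B - 4 r$
$T^{3}{\left(b{\left(\left(2 + 6\right) - 1 \right)},Q \right)} = \left(\left(-9\right) \left(- \frac{1}{2}\right) - 8\right)^{3} = \left(\frac{9}{2} - 8\right)^{3} = \left(- \frac{7}{2}\right)^{3} = - \frac{343}{8}$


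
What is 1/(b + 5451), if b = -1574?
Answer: 1/3877 ≈ 0.00025793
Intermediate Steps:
1/(b + 5451) = 1/(-1574 + 5451) = 1/3877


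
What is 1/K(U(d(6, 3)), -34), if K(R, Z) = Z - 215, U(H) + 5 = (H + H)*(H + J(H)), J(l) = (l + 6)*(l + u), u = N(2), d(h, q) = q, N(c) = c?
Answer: -1/249 ≈ -0.0040161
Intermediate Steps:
u = 2
J(l) = (2 + l)*(6 + l) (J(l) = (l + 6)*(l + 2) = (6 + l)*(2 + l) = (2 + l)*(6 + l))
U(H) = -5 + 2*H*(12 + H² + 9*H) (U(H) = -5 + (H + H)*(H + (12 + H² + 8*H)) = -5 + (2*H)*(12 + H² + 9*H) = -5 + 2*H*(12 + H² + 9*H))
K(R, Z) = -215 + Z
1/K(U(d(6, 3)), -34) = 1/(-215 - 34) = 1/(-249) = -1/249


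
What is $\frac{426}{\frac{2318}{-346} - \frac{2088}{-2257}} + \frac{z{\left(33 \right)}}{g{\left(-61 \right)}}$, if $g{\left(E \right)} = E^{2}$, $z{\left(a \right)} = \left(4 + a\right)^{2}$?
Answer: $- \frac{615851091515}{8389511719} \approx -73.407$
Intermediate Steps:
$\frac{426}{\frac{2318}{-346} - \frac{2088}{-2257}} + \frac{z{\left(33 \right)}}{g{\left(-61 \right)}} = \frac{426}{\frac{2318}{-346} - \frac{2088}{-2257}} + \frac{\left(4 + 33\right)^{2}}{\left(-61\right)^{2}} = \frac{426}{2318 \left(- \frac{1}{346}\right) - - \frac{2088}{2257}} + \frac{37^{2}}{3721} = \frac{426}{- \frac{1159}{173} + \frac{2088}{2257}} + 1369 \cdot \frac{1}{3721} = \frac{426}{- \frac{2254639}{390461}} + \frac{1369}{3721} = 426 \left(- \frac{390461}{2254639}\right) + \frac{1369}{3721} = - \frac{166336386}{2254639} + \frac{1369}{3721} = - \frac{615851091515}{8389511719}$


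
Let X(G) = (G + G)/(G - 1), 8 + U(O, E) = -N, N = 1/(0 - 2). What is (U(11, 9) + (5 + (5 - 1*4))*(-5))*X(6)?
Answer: -90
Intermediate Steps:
N = -½ (N = 1/(-2) = -½ ≈ -0.50000)
U(O, E) = -15/2 (U(O, E) = -8 - 1*(-½) = -8 + ½ = -15/2)
X(G) = 2*G/(-1 + G) (X(G) = (2*G)/(-1 + G) = 2*G/(-1 + G))
(U(11, 9) + (5 + (5 - 1*4))*(-5))*X(6) = (-15/2 + (5 + (5 - 1*4))*(-5))*(2*6/(-1 + 6)) = (-15/2 + (5 + (5 - 4))*(-5))*(2*6/5) = (-15/2 + (5 + 1)*(-5))*(2*6*(⅕)) = (-15/2 + 6*(-5))*(12/5) = (-15/2 - 30)*(12/5) = -75/2*12/5 = -90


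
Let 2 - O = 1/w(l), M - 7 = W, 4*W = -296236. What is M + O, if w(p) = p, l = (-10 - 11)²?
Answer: -32656051/441 ≈ -74050.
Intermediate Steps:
W = -74059 (W = (¼)*(-296236) = -74059)
M = -74052 (M = 7 - 74059 = -74052)
l = 441 (l = (-21)² = 441)
O = 881/441 (O = 2 - 1/441 = 881/441 ≈ 1.9977)
M + O = -74052 + 881/441 = -32656051/441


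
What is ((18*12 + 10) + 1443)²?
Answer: 2785561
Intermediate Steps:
((18*12 + 10) + 1443)² = ((216 + 10) + 1443)² = (226 + 1443)² = 1669² = 2785561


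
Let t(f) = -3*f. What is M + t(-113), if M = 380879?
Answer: 381218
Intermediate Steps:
M + t(-113) = 380879 - 3*(-113) = 380879 + 339 = 381218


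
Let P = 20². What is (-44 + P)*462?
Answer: 164472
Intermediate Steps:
P = 400
(-44 + P)*462 = (-44 + 400)*462 = 356*462 = 164472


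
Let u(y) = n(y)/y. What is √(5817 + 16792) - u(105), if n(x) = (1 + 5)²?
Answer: -12/35 + √22609 ≈ 150.02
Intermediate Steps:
n(x) = 36 (n(x) = 6² = 36)
u(y) = 36/y
√(5817 + 16792) - u(105) = √(5817 + 16792) - 36/105 = √22609 - 36/105 = √22609 - 1*12/35 = √22609 - 12/35 = -12/35 + √22609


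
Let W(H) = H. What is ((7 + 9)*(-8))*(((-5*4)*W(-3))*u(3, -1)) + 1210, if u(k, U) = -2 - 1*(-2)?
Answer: 1210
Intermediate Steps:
u(k, U) = 0 (u(k, U) = -2 + 2 = 0)
((7 + 9)*(-8))*(((-5*4)*W(-3))*u(3, -1)) + 1210 = ((7 + 9)*(-8))*((-5*4*(-3))*0) + 1210 = (16*(-8))*(-20*(-3)*0) + 1210 = -7680*0 + 1210 = -128*0 + 1210 = 0 + 1210 = 1210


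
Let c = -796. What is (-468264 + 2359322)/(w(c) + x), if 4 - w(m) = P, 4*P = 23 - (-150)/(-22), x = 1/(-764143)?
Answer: -31790852132468/764165 ≈ -4.1602e+7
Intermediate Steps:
x = -1/764143 ≈ -1.3087e-6
P = 89/22 (P = (23 - (-150)/(-22))/4 = (23 - (-150)*(-1)/22)/4 = (23 - 10*15/22)/4 = (23 - 75/11)/4 = (1/4)*(178/11) = 89/22 ≈ 4.0455)
w(m) = -1/22 (w(m) = 4 - 1*89/22 = 4 - 89/22 = -1/22)
(-468264 + 2359322)/(w(c) + x) = (-468264 + 2359322)/(-1/22 - 1/764143) = 1891058/(-764165/16811146) = 1891058*(-16811146/764165) = -31790852132468/764165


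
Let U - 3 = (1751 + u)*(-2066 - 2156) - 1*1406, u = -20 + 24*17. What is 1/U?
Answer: -1/9032261 ≈ -1.1071e-7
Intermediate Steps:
u = 388 (u = -20 + 408 = 388)
U = -9032261 (U = 3 + ((1751 + 388)*(-2066 - 2156) - 1*1406) = 3 + (2139*(-4222) - 1406) = 3 + (-9030858 - 1406) = 3 - 9032264 = -9032261)
1/U = 1/(-9032261) = -1/9032261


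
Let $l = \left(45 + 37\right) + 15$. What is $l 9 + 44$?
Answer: $917$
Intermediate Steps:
$l = 97$ ($l = 82 + 15 = 97$)
$l 9 + 44 = 97 \cdot 9 + 44 = 873 + 44 = 917$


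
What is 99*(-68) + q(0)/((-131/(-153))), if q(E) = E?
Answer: -6732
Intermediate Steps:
99*(-68) + q(0)/((-131/(-153))) = 99*(-68) + 0/((-131/(-153))) = -6732 + 0/((-131*(-1/153))) = -6732 + 0/(131/153) = -6732 + 0*(153/131) = -6732 + 0 = -6732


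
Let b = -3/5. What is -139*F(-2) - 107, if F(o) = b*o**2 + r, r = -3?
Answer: 3218/5 ≈ 643.60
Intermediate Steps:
b = -3/5 (b = -3*1/5 = -3/5 ≈ -0.60000)
F(o) = -3 - 3*o**2/5 (F(o) = -3*o**2/5 - 3 = -3 - 3*o**2/5)
-139*F(-2) - 107 = -139*(-3 - 3/5*(-2)**2) - 107 = -139*(-3 - 3/5*4) - 107 = -139*(-3 - 12/5) - 107 = -139*(-27/5) - 107 = 3753/5 - 107 = 3218/5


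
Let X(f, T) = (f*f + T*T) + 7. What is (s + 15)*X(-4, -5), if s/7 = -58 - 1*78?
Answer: -44976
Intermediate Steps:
X(f, T) = 7 + T² + f² (X(f, T) = (f² + T²) + 7 = (T² + f²) + 7 = 7 + T² + f²)
s = -952 (s = 7*(-58 - 1*78) = 7*(-58 - 78) = 7*(-136) = -952)
(s + 15)*X(-4, -5) = (-952 + 15)*(7 + (-5)² + (-4)²) = -937*(7 + 25 + 16) = -937*48 = -44976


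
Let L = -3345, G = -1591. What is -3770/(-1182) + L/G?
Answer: 4975930/940281 ≈ 5.2920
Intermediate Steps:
-3770/(-1182) + L/G = -3770/(-1182) - 3345/(-1591) = -3770*(-1/1182) - 3345*(-1/1591) = 1885/591 + 3345/1591 = 4975930/940281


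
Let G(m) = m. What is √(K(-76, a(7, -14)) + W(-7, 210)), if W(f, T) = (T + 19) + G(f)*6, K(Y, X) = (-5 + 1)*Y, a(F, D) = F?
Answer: √491 ≈ 22.159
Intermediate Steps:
K(Y, X) = -4*Y
W(f, T) = 19 + T + 6*f (W(f, T) = (T + 19) + f*6 = (19 + T) + 6*f = 19 + T + 6*f)
√(K(-76, a(7, -14)) + W(-7, 210)) = √(-4*(-76) + (19 + 210 + 6*(-7))) = √(304 + (19 + 210 - 42)) = √(304 + 187) = √491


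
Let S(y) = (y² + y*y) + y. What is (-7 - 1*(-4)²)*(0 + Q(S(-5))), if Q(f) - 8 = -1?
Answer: -161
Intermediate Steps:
S(y) = y + 2*y² (S(y) = (y² + y²) + y = 2*y² + y = y + 2*y²)
Q(f) = 7 (Q(f) = 8 - 1 = 7)
(-7 - 1*(-4)²)*(0 + Q(S(-5))) = (-7 - 1*(-4)²)*(0 + 7) = (-7 - 1*16)*7 = (-7 - 16)*7 = -23*7 = -161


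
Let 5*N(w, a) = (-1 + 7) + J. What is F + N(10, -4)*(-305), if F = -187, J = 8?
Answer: -1041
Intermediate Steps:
N(w, a) = 14/5 (N(w, a) = ((-1 + 7) + 8)/5 = (6 + 8)/5 = (1/5)*14 = 14/5)
F + N(10, -4)*(-305) = -187 + (14/5)*(-305) = -187 - 854 = -1041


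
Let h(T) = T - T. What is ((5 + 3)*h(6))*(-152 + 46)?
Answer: 0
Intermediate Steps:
h(T) = 0
((5 + 3)*h(6))*(-152 + 46) = ((5 + 3)*0)*(-152 + 46) = (8*0)*(-106) = 0*(-106) = 0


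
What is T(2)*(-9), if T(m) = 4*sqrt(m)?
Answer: -36*sqrt(2) ≈ -50.912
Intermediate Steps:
T(2)*(-9) = (4*sqrt(2))*(-9) = -36*sqrt(2)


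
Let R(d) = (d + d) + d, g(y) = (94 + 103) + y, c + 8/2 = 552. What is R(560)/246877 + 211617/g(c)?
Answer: 52244621709/183923365 ≈ 284.06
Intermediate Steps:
c = 548 (c = -4 + 552 = 548)
g(y) = 197 + y
R(d) = 3*d (R(d) = 2*d + d = 3*d)
R(560)/246877 + 211617/g(c) = (3*560)/246877 + 211617/(197 + 548) = 1680*(1/246877) + 211617/745 = 1680/246877 + 211617*(1/745) = 1680/246877 + 211617/745 = 52244621709/183923365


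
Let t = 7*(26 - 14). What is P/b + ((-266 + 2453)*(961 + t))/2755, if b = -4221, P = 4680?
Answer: 11267653/13601 ≈ 828.44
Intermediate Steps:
t = 84 (t = 7*12 = 84)
P/b + ((-266 + 2453)*(961 + t))/2755 = 4680/(-4221) + ((-266 + 2453)*(961 + 84))/2755 = 4680*(-1/4221) + (2187*1045)*(1/2755) = -520/469 + 2285415*(1/2755) = -520/469 + 24057/29 = 11267653/13601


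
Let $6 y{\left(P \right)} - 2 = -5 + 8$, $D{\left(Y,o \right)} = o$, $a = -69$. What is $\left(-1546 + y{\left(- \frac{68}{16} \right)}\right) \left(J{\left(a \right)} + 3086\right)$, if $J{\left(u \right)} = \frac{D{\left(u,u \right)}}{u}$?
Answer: $- \frac{9539859}{2} \approx -4.7699 \cdot 10^{6}$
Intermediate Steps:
$y{\left(P \right)} = \frac{5}{6}$ ($y{\left(P \right)} = \frac{1}{3} + \frac{-5 + 8}{6} = \frac{1}{3} + \frac{1}{6} \cdot 3 = \frac{1}{3} + \frac{1}{2} = \frac{5}{6}$)
$J{\left(u \right)} = 1$ ($J{\left(u \right)} = \frac{u}{u} = 1$)
$\left(-1546 + y{\left(- \frac{68}{16} \right)}\right) \left(J{\left(a \right)} + 3086\right) = \left(-1546 + \frac{5}{6}\right) \left(1 + 3086\right) = \left(- \frac{9271}{6}\right) 3087 = - \frac{9539859}{2}$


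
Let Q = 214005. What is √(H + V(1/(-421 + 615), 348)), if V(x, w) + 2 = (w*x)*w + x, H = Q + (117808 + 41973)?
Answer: √14091228994/194 ≈ 611.89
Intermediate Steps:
H = 373786 (H = 214005 + (117808 + 41973) = 214005 + 159781 = 373786)
V(x, w) = -2 + x + x*w² (V(x, w) = -2 + ((w*x)*w + x) = -2 + (x*w² + x) = -2 + (x + x*w²) = -2 + x + x*w²)
√(H + V(1/(-421 + 615), 348)) = √(373786 + (-2 + 1/(-421 + 615) + 348²/(-421 + 615))) = √(373786 + (-2 + 1/194 + 121104/194)) = √(373786 + (-2 + 1/194 + (1/194)*121104)) = √(373786 + (-2 + 1/194 + 60552/97)) = √(373786 + 120717/194) = √(72635201/194) = √14091228994/194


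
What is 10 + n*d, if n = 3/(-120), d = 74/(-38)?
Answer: 7637/760 ≈ 10.049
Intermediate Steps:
d = -37/19 (d = 74*(-1/38) = -37/19 ≈ -1.9474)
n = -1/40 (n = 3*(-1/120) = -1/40 ≈ -0.025000)
10 + n*d = 10 - 1/40*(-37/19) = 10 + 37/760 = 7637/760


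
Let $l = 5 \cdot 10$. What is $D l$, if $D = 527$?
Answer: $26350$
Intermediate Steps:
$l = 50$
$D l = 527 \cdot 50 = 26350$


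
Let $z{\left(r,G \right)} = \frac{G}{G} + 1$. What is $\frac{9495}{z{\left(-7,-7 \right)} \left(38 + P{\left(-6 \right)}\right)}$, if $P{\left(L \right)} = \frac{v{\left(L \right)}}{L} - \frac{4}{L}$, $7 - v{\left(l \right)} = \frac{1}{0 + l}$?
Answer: $\frac{170910}{1349} \approx 126.69$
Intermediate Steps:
$v{\left(l \right)} = 7 - \frac{1}{l}$ ($v{\left(l \right)} = 7 - \frac{1}{0 + l} = 7 - \frac{1}{l}$)
$z{\left(r,G \right)} = 2$ ($z{\left(r,G \right)} = 1 + 1 = 2$)
$P{\left(L \right)} = - \frac{4}{L} + \frac{7 - \frac{1}{L}}{L}$ ($P{\left(L \right)} = \frac{7 - \frac{1}{L}}{L} - \frac{4}{L} = - \frac{4}{L} + \frac{7 - \frac{1}{L}}{L}$)
$\frac{9495}{z{\left(-7,-7 \right)} \left(38 + P{\left(-6 \right)}\right)} = \frac{9495}{2 \left(38 + \frac{-1 + 3 \left(-6\right)}{36}\right)} = \frac{9495}{2 \left(38 + \frac{-1 - 18}{36}\right)} = \frac{9495}{2 \left(38 + \frac{1}{36} \left(-19\right)\right)} = \frac{9495}{2 \left(38 - \frac{19}{36}\right)} = \frac{9495}{2 \cdot \frac{1349}{36}} = \frac{9495}{\frac{1349}{18}} = 9495 \cdot \frac{18}{1349} = \frac{170910}{1349}$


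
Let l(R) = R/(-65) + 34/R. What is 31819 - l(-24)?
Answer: 24819637/780 ≈ 31820.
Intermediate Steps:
l(R) = 34/R - R/65 (l(R) = R*(-1/65) + 34/R = -R/65 + 34/R = 34/R - R/65)
31819 - l(-24) = 31819 - (34/(-24) - 1/65*(-24)) = 31819 - (34*(-1/24) + 24/65) = 31819 - (-17/12 + 24/65) = 31819 - 1*(-817/780) = 31819 + 817/780 = 24819637/780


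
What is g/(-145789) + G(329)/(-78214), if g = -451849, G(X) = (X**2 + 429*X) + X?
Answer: -1064199293/11402740846 ≈ -0.093328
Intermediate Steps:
G(X) = X**2 + 430*X
g/(-145789) + G(329)/(-78214) = -451849/(-145789) + (329*(430 + 329))/(-78214) = -451849*(-1/145789) + (329*759)*(-1/78214) = 451849/145789 + 249711*(-1/78214) = 451849/145789 - 249711/78214 = -1064199293/11402740846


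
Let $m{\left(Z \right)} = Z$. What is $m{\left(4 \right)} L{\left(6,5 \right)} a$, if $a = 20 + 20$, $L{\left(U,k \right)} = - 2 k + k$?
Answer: $-800$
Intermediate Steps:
$L{\left(U,k \right)} = - k$
$a = 40$
$m{\left(4 \right)} L{\left(6,5 \right)} a = 4 \left(\left(-1\right) 5\right) 40 = 4 \left(-5\right) 40 = \left(-20\right) 40 = -800$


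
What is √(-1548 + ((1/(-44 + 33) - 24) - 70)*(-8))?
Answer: 54*I*√33/11 ≈ 28.201*I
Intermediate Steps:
√(-1548 + ((1/(-44 + 33) - 24) - 70)*(-8)) = √(-1548 + ((1/(-11) - 24) - 70)*(-8)) = √(-1548 + ((-1/11 - 24) - 70)*(-8)) = √(-1548 + (-265/11 - 70)*(-8)) = √(-1548 - 1035/11*(-8)) = √(-1548 + 8280/11) = √(-8748/11) = 54*I*√33/11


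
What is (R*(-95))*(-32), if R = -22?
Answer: -66880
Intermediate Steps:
(R*(-95))*(-32) = -22*(-95)*(-32) = 2090*(-32) = -66880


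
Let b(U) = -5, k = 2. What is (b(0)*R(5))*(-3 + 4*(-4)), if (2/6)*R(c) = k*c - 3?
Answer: 1995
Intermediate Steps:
R(c) = -9 + 6*c (R(c) = 3*(2*c - 3) = 3*(-3 + 2*c) = -9 + 6*c)
(b(0)*R(5))*(-3 + 4*(-4)) = (-5*(-9 + 6*5))*(-3 + 4*(-4)) = (-5*(-9 + 30))*(-3 - 16) = -5*21*(-19) = -105*(-19) = 1995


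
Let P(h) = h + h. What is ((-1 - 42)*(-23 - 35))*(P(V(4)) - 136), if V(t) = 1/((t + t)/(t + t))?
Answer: -334196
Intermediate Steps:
V(t) = 1 (V(t) = 1/((2*t)/((2*t))) = 1/((2*t)*(1/(2*t))) = 1/1 = 1)
P(h) = 2*h
((-1 - 42)*(-23 - 35))*(P(V(4)) - 136) = ((-1 - 42)*(-23 - 35))*(2*1 - 136) = (-43*(-58))*(2 - 136) = 2494*(-134) = -334196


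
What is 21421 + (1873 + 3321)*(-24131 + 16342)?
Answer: -40434645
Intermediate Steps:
21421 + (1873 + 3321)*(-24131 + 16342) = 21421 + 5194*(-7789) = 21421 - 40456066 = -40434645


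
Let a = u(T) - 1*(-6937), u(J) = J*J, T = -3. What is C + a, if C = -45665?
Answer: -38719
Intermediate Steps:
u(J) = J²
a = 6946 (a = (-3)² - 1*(-6937) = 9 + 6937 = 6946)
C + a = -45665 + 6946 = -38719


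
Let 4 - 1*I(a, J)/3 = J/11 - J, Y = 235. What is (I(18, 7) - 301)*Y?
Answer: -697715/11 ≈ -63429.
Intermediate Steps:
I(a, J) = 12 + 30*J/11 (I(a, J) = 12 - 3*(J/11 - J) = 12 - (-30)*J/11 = 12 + 30*J/11)
(I(18, 7) - 301)*Y = ((12 + (30/11)*7) - 301)*235 = ((12 + 210/11) - 301)*235 = (342/11 - 301)*235 = -2969/11*235 = -697715/11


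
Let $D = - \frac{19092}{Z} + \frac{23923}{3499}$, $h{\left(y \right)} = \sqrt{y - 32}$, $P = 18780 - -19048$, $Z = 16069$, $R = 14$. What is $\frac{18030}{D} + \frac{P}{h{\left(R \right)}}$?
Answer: $\frac{1013744520930}{317615779} - \frac{18914 i \sqrt{2}}{3} \approx 3191.7 - 8916.1 i$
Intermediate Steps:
$P = 37828$ ($P = 18780 + 19048 = 37828$)
$h{\left(y \right)} = \sqrt{-32 + y}$
$D = \frac{317615779}{56225431}$ ($D = - \frac{19092}{16069} + \frac{23923}{3499} = \frac{317615779}{56225431} \approx 5.649$)
$\frac{18030}{D} + \frac{P}{h{\left(R \right)}} = \frac{18030}{\frac{317615779}{56225431}} + \frac{37828}{\sqrt{-32 + 14}} = 18030 \cdot \frac{56225431}{317615779} + \frac{37828}{\sqrt{-18}} = \frac{1013744520930}{317615779} + \frac{37828}{3 i \sqrt{2}} = \frac{1013744520930}{317615779} + 37828 \left(- \frac{i \sqrt{2}}{6}\right) = \frac{1013744520930}{317615779} - \frac{18914 i \sqrt{2}}{3}$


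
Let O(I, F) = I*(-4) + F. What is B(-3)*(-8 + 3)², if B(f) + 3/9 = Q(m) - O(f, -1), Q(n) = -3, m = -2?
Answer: -1075/3 ≈ -358.33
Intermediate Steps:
O(I, F) = F - 4*I (O(I, F) = -4*I + F = F - 4*I)
B(f) = -7/3 + 4*f (B(f) = -⅓ + (-3 - (-1 - 4*f)) = -⅓ + (-3 + (1 + 4*f)) = -⅓ + (-2 + 4*f) = -7/3 + 4*f)
B(-3)*(-8 + 3)² = (-7/3 + 4*(-3))*(-8 + 3)² = (-7/3 - 12)*(-5)² = -43/3*25 = -1075/3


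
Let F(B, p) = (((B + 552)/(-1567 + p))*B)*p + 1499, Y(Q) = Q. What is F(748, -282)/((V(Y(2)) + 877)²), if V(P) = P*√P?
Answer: 213042066236787/1093770611273209 - 971675486108*√2/1093770611273209 ≈ 0.19352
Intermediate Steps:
V(P) = P^(3/2)
F(B, p) = 1499 + B*p*(552 + B)/(-1567 + p) (F(B, p) = (((552 + B)/(-1567 + p))*B)*p + 1499 = (B*(552 + B)/(-1567 + p))*p + 1499 = B*p*(552 + B)/(-1567 + p) + 1499 = 1499 + B*p*(552 + B)/(-1567 + p))
F(748, -282)/((V(Y(2)) + 877)²) = ((-2348933 + 1499*(-282) - 282*748² + 552*748*(-282))/(-1567 - 282))/((2^(3/2) + 877)²) = ((-2348933 - 422718 - 282*559504 - 116436672)/(-1849))/((2*√2 + 877)²) = (-(-2348933 - 422718 - 157780128 - 116436672)/1849)/((877 + 2*√2)²) = (-1/1849*(-276988451))/(877 + 2*√2)² = 276988451/(1849*(877 + 2*√2)²)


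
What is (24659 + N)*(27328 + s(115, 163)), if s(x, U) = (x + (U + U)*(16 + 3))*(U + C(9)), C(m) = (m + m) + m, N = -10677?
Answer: 17142463316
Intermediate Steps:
C(m) = 3*m (C(m) = 2*m + m = 3*m)
s(x, U) = (27 + U)*(x + 38*U) (s(x, U) = (x + (U + U)*(16 + 3))*(U + 3*9) = (x + (2*U)*19)*(U + 27) = (x + 38*U)*(27 + U) = (27 + U)*(x + 38*U))
(24659 + N)*(27328 + s(115, 163)) = (24659 - 10677)*(27328 + (27*115 + 38*163² + 1026*163 + 163*115)) = 13982*(27328 + (3105 + 38*26569 + 167238 + 18745)) = 13982*(27328 + (3105 + 1009622 + 167238 + 18745)) = 13982*(27328 + 1198710) = 13982*1226038 = 17142463316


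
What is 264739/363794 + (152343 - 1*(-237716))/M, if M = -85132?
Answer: -59681681649/15485255404 ≈ -3.8541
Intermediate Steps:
264739/363794 + (152343 - 1*(-237716))/M = 264739/363794 + (152343 - 1*(-237716))/(-85132) = 264739*(1/363794) + (152343 + 237716)*(-1/85132) = 264739/363794 + 390059*(-1/85132) = 264739/363794 - 390059/85132 = -59681681649/15485255404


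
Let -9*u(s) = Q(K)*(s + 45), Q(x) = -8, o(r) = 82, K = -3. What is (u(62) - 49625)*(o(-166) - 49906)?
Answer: 2467777184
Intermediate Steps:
u(s) = 40 + 8*s/9 (u(s) = -(-8)*(s + 45)/9 = -(-8)*(45 + s)/9 = -(-360 - 8*s)/9 = 40 + 8*s/9)
(u(62) - 49625)*(o(-166) - 49906) = ((40 + (8/9)*62) - 49625)*(82 - 49906) = ((40 + 496/9) - 49625)*(-49824) = (856/9 - 49625)*(-49824) = -445769/9*(-49824) = 2467777184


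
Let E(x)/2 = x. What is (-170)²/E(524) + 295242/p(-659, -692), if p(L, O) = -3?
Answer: -25777243/262 ≈ -98386.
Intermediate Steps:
E(x) = 2*x
(-170)²/E(524) + 295242/p(-659, -692) = (-170)²/((2*524)) + 295242/(-3) = 28900/1048 + 295242*(-⅓) = 28900*(1/1048) - 98414 = 7225/262 - 98414 = -25777243/262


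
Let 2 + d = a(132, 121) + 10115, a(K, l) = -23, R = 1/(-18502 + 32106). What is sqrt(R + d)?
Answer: sqrt(466836091761)/6802 ≈ 100.45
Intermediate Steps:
R = 1/13604 ≈ 7.3508e-5
d = 10090 (d = -2 + (-23 + 10115) = -2 + 10092 = 10090)
sqrt(R + d) = sqrt(1/13604 + 10090) = sqrt(137264361/13604) = sqrt(466836091761)/6802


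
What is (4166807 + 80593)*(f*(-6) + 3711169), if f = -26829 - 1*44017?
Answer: 17568287013000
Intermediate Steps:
f = -70846 (f = -26829 - 44017 = -70846)
(4166807 + 80593)*(f*(-6) + 3711169) = (4166807 + 80593)*(-70846*(-6) + 3711169) = 4247400*(425076 + 3711169) = 4247400*4136245 = 17568287013000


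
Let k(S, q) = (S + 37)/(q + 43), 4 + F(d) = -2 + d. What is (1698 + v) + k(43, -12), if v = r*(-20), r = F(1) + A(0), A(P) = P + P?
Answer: 55818/31 ≈ 1800.6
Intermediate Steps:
A(P) = 2*P
F(d) = -6 + d (F(d) = -4 + (-2 + d) = -6 + d)
r = -5 (r = (-6 + 1) + 2*0 = -5 + 0 = -5)
k(S, q) = (37 + S)/(43 + q)
v = 100 (v = -5*(-20) = 100)
(1698 + v) + k(43, -12) = (1698 + 100) + (37 + 43)/(43 - 12) = 1798 + 80/31 = 55818/31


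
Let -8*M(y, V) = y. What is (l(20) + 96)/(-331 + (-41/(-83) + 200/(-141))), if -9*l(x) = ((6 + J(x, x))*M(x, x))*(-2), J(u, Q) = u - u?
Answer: -542239/1942256 ≈ -0.27918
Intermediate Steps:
M(y, V) = -y/8
J(u, Q) = 0
l(x) = -x/6 (l(x) = -(6 + 0)*(-x/8)*(-2)/9 = -6*(-x/8)*(-2)/9 = -(-3*x/4)*(-2)/9 = -x/6)
(l(20) + 96)/(-331 + (-41/(-83) + 200/(-141))) = (-⅙*20 + 96)/(-331 + (-41/(-83) + 200/(-141))) = (-10/3 + 96)/(-331 + (-41*(-1/83) + 200*(-1/141))) = 278/(3*(-331 + (41/83 - 200/141))) = 278/(3*(-331 - 10819/11703)) = 278/(3*(-3884512/11703)) = (278/3)*(-11703/3884512) = -542239/1942256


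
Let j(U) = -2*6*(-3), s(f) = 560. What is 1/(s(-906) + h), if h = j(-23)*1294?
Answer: 1/47144 ≈ 2.1212e-5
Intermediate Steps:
j(U) = 36 (j(U) = -12*(-3) = 36)
h = 46584 (h = 36*1294 = 46584)
1/(s(-906) + h) = 1/(560 + 46584) = 1/47144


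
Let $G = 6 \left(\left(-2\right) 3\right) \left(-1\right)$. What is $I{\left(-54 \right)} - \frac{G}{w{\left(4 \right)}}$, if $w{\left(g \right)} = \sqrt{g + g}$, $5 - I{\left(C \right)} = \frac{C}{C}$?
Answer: $4 - 9 \sqrt{2} \approx -8.7279$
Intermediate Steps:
$I{\left(C \right)} = 4$ ($I{\left(C \right)} = 5 - \frac{C}{C} = 5 - 1 = 4$)
$G = 36$ ($G = 6 \left(-6\right) \left(-1\right) = \left(-36\right) \left(-1\right) = 36$)
$w{\left(g \right)} = \sqrt{2} \sqrt{g}$ ($w{\left(g \right)} = \sqrt{2 g} = \sqrt{2} \sqrt{g}$)
$I{\left(-54 \right)} - \frac{G}{w{\left(4 \right)}} = 4 - \frac{36}{\sqrt{2} \sqrt{4}} = 4 - \frac{36}{\sqrt{2} \cdot 2} = 4 - \frac{36}{2 \sqrt{2}} = 4 - 36 \frac{\sqrt{2}}{4} = 4 - 9 \sqrt{2}$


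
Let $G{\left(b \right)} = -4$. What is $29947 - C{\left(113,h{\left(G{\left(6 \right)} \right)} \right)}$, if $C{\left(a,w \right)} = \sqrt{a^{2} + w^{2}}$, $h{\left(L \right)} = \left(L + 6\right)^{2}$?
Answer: $29947 - \sqrt{12785} \approx 29834.0$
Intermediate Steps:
$h{\left(L \right)} = \left(6 + L\right)^{2}$
$29947 - C{\left(113,h{\left(G{\left(6 \right)} \right)} \right)} = 29947 - \sqrt{113^{2} + \left(\left(6 - 4\right)^{2}\right)^{2}} = 29947 - \sqrt{12769 + \left(2^{2}\right)^{2}} = 29947 - \sqrt{12769 + 4^{2}} = 29947 - \sqrt{12769 + 16} = 29947 - \sqrt{12785}$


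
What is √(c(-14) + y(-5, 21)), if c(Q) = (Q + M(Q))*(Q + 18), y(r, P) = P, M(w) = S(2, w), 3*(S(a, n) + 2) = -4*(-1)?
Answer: I*√339/3 ≈ 6.1373*I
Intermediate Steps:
S(a, n) = -⅔ (S(a, n) = -2 + (-4*(-1))/3 = -2 + (⅓)*4 = -2 + 4/3 = -⅔)
M(w) = -⅔
c(Q) = (18 + Q)*(-⅔ + Q) (c(Q) = (Q - ⅔)*(Q + 18) = (-⅔ + Q)*(18 + Q) = (18 + Q)*(-⅔ + Q))
√(c(-14) + y(-5, 21)) = √((-12 + (-14)² + (52/3)*(-14)) + 21) = √((-12 + 196 - 728/3) + 21) = √(-176/3 + 21) = √(-113/3) = I*√339/3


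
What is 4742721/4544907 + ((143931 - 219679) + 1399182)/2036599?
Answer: 5224635098839/3085384350431 ≈ 1.6933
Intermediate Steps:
4742721/4544907 + ((143931 - 219679) + 1399182)/2036599 = 4742721*(1/4544907) + (-75748 + 1399182)*(1/2036599) = 1580907/1514969 + 1323434*(1/2036599) = 1580907/1514969 + 1323434/2036599 = 5224635098839/3085384350431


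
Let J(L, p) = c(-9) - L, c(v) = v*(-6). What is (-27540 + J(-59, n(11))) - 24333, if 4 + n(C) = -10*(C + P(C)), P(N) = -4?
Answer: -51760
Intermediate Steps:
c(v) = -6*v
n(C) = 36 - 10*C (n(C) = -4 - 10*(C - 4) = -4 - 10*(-4 + C) = -4 + (40 - 10*C) = 36 - 10*C)
J(L, p) = 54 - L (J(L, p) = -6*(-9) - L = 54 - L)
(-27540 + J(-59, n(11))) - 24333 = (-27540 + (54 - 1*(-59))) - 24333 = (-27540 + (54 + 59)) - 24333 = (-27540 + 113) - 24333 = -27427 - 24333 = -51760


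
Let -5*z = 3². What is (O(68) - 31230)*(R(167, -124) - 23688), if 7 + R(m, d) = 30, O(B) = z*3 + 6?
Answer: 739043751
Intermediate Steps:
z = -9/5 (z = -⅕*3² = -⅕*9 = -9/5 ≈ -1.8000)
O(B) = ⅗ (O(B) = -9/5*3 + 6 = -27/5 + 6 = ⅗)
R(m, d) = 23 (R(m, d) = -7 + 30 = 23)
(O(68) - 31230)*(R(167, -124) - 23688) = (⅗ - 31230)*(23 - 23688) = -156147/5*(-23665) = 739043751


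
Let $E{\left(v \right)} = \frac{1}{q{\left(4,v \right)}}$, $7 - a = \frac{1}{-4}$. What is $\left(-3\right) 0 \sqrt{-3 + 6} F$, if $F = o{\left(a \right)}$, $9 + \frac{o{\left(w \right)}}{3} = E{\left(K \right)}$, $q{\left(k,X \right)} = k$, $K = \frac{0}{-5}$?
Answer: $0$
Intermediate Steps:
$K = 0$ ($K = 0 \left(- \frac{1}{5}\right) = 0$)
$a = \frac{29}{4}$ ($a = 7 - \frac{1}{-4} = 7 - - \frac{1}{4} = 7 + \frac{1}{4} = \frac{29}{4} \approx 7.25$)
$E{\left(v \right)} = \frac{1}{4}$
$o{\left(w \right)} = - \frac{105}{4}$ ($o{\left(w \right)} = -27 + 3 \cdot \frac{1}{4} = -27 + \frac{3}{4} = - \frac{105}{4}$)
$F = - \frac{105}{4} \approx -26.25$
$\left(-3\right) 0 \sqrt{-3 + 6} F = \left(-3\right) 0 \sqrt{-3 + 6} \left(- \frac{105}{4}\right) = 0 \sqrt{3} \left(- \frac{105}{4}\right) = 0 \left(- \frac{105 \sqrt{3}}{4}\right) = 0$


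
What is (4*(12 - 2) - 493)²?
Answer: 205209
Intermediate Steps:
(4*(12 - 2) - 493)² = (4*10 - 493)² = (40 - 493)² = (-453)² = 205209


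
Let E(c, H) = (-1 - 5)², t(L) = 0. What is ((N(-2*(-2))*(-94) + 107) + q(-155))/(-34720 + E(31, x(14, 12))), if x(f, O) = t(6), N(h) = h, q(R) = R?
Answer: 106/8671 ≈ 0.012225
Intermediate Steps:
x(f, O) = 0
E(c, H) = 36 (E(c, H) = (-6)² = 36)
((N(-2*(-2))*(-94) + 107) + q(-155))/(-34720 + E(31, x(14, 12))) = ((-2*(-2)*(-94) + 107) - 155)/(-34720 + 36) = ((4*(-94) + 107) - 155)/(-34684) = ((-376 + 107) - 155)*(-1/34684) = (-269 - 155)*(-1/34684) = -424*(-1/34684) = 106/8671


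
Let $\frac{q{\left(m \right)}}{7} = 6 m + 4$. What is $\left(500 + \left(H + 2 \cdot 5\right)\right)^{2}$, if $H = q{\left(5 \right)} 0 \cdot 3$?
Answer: $260100$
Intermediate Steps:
$q{\left(m \right)} = 28 + 42 m$ ($q{\left(m \right)} = 7 \left(6 m + 4\right) = 7 \left(4 + 6 m\right) = 28 + 42 m$)
$H = 0$ ($H = \left(28 + 42 \cdot 5\right) 0 \cdot 3 = \left(28 + 210\right) 0 \cdot 3 = 238 \cdot 0 \cdot 3 = 0 \cdot 3 = 0$)
$\left(500 + \left(H + 2 \cdot 5\right)\right)^{2} = \left(500 + \left(0 + 2 \cdot 5\right)\right)^{2} = \left(500 + \left(0 + 10\right)\right)^{2} = \left(500 + 10\right)^{2} = 510^{2} = 260100$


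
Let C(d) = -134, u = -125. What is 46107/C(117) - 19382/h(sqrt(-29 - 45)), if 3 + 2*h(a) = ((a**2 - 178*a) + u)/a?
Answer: (-3150991*sqrt(74) + 9175293*I)/(134*(-199*I + 181*sqrt(74))) ≈ -133.36 + 26.932*I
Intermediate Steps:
h(a) = -3/2 + (-125 + a**2 - 178*a)/(2*a) (h(a) = -3/2 + (((a**2 - 178*a) - 125)/a)/2 = -3/2 + ((-125 + a**2 - 178*a)/a)/2 = -3/2 + (-125 + a**2 - 178*a)/(2*a))
46107/C(117) - 19382/h(sqrt(-29 - 45)) = 46107/(-134) - 19382*2*sqrt(-29 - 45)/(-125 + sqrt(-29 - 45)*(-181 + sqrt(-29 - 45))) = 46107*(-1/134) - 19382*2*I*sqrt(74)/(-125 + sqrt(-74)*(-181 + sqrt(-74))) = -46107/134 - 19382*2*I*sqrt(74)/(-125 + (I*sqrt(74))*(-181 + I*sqrt(74))) = -46107/134 - 19382*2*I*sqrt(74)/(-125 + I*sqrt(74)*(-181 + I*sqrt(74))) = -46107/134 - 38764*I*sqrt(74)/(-125 + I*sqrt(74)*(-181 + I*sqrt(74)))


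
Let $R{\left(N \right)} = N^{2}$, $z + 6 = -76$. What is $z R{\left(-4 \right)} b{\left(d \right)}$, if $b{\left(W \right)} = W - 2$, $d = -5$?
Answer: $9184$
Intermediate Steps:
$z = -82$ ($z = -6 - 76 = -82$)
$b{\left(W \right)} = -2 + W$
$z R{\left(-4 \right)} b{\left(d \right)} = - 82 \left(-4\right)^{2} \left(-2 - 5\right) = \left(-82\right) 16 \left(-7\right) = \left(-1312\right) \left(-7\right) = 9184$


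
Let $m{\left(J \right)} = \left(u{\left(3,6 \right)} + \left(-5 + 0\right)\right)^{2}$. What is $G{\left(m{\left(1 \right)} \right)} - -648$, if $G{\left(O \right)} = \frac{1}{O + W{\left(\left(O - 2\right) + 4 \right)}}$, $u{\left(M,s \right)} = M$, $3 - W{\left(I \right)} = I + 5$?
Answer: $\frac{2591}{4} \approx 647.75$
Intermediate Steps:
$W{\left(I \right)} = -2 - I$ ($W{\left(I \right)} = 3 - \left(I + 5\right) = 3 - \left(5 + I\right) = -2 - I$)
$m{\left(J \right)} = 4$ ($m{\left(J \right)} = \left(3 + \left(-5 + 0\right)\right)^{2} = \left(3 - 5\right)^{2} = \left(-2\right)^{2} = 4$)
$G{\left(O \right)} = - \frac{1}{4}$ ($G{\left(O \right)} = \frac{1}{O - \left(4 + O\right)} = \frac{1}{-4} = - \frac{1}{4}$)
$G{\left(m{\left(1 \right)} \right)} - -648 = - \frac{1}{4} - -648 = - \frac{1}{4} + 648 = \frac{2591}{4}$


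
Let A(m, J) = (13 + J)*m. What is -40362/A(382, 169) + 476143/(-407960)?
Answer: -1770337409/1012964680 ≈ -1.7477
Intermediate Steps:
A(m, J) = m*(13 + J)
-40362/A(382, 169) + 476143/(-407960) = -40362*1/(382*(13 + 169)) + 476143/(-407960) = -40362/(382*182) + 476143*(-1/407960) = -40362/69524 - 476143/407960 = -40362*1/69524 - 476143/407960 = -2883/4966 - 476143/407960 = -1770337409/1012964680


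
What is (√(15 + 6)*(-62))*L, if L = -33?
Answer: 2046*√21 ≈ 9376.0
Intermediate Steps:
(√(15 + 6)*(-62))*L = (√(15 + 6)*(-62))*(-33) = (√21*(-62))*(-33) = -62*√21*(-33) = 2046*√21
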